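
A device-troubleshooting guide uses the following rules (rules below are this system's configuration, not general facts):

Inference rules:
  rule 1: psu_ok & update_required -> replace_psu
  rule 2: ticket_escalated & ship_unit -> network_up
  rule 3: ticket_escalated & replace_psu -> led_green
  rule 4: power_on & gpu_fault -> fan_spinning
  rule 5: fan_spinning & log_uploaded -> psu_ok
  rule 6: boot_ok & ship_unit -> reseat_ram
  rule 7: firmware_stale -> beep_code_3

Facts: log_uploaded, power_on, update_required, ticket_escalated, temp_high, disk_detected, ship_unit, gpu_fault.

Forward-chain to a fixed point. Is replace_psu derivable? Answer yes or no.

Round 1 — rule 2, rule 4, derive network_up, fan_spinning.
Round 2 — rule 5, derive psu_ok.
Round 3 — rule 1, derive replace_psu.
Round 4 — rule 3, derive led_green.
replace_psu appears in round 3, so it is derivable.

yes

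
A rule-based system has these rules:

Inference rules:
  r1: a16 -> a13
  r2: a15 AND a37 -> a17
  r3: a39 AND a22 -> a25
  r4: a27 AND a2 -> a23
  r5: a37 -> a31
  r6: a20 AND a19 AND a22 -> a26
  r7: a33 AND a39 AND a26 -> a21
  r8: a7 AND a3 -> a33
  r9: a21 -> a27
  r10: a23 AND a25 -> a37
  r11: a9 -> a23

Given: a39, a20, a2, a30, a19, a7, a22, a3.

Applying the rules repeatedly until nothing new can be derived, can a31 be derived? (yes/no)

yes

[1] r3 [a39 AND a22 -> a25]; r6 [a20 AND a19 AND a22 -> a26]; r8 [a7 AND a3 -> a33]. ⇒ new: a25, a26, a33.
[2] r7 [a33 AND a39 AND a26 -> a21]. ⇒ new: a21.
[3] r9 [a21 -> a27]. ⇒ new: a27.
[4] r4 [a27 AND a2 -> a23]. ⇒ new: a23.
[5] r10 [a23 AND a25 -> a37]. ⇒ new: a37.
[6] r5 [a37 -> a31]. ⇒ new: a31.
a31 appears in round 6, so it is derivable.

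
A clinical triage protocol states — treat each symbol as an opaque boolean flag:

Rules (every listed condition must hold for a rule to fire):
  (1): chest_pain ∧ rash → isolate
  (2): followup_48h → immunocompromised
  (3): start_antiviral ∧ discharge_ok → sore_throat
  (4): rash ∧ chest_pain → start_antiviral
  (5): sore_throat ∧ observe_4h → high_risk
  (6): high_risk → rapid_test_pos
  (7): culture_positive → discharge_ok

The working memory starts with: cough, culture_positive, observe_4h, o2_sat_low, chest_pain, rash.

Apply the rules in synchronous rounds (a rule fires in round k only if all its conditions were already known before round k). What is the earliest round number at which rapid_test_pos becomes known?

Round 1: (1) [chest_pain ∧ rash → isolate]; (4) [rash ∧ chest_pain → start_antiviral]; (7) [culture_positive → discharge_ok]. Adds isolate, start_antiviral, discharge_ok.
Round 2: (3) [start_antiviral ∧ discharge_ok → sore_throat]. Adds sore_throat.
Round 3: (5) [sore_throat ∧ observe_4h → high_risk]. Adds high_risk.
Round 4: (6) [high_risk → rapid_test_pos]. Adds rapid_test_pos.
rapid_test_pos first appears in round 4.

4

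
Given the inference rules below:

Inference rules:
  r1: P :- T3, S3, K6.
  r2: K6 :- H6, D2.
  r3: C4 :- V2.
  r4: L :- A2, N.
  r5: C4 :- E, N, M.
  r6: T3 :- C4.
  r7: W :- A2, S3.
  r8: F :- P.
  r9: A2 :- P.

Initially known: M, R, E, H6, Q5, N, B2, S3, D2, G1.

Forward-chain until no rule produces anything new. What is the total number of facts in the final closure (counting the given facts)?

Round 1: r2 [K6 :- H6, D2.]; r5 [C4 :- E, N, M.]. New: K6, C4.
Round 2: r6 [T3 :- C4.]. New: T3.
Round 3: r1 [P :- T3, S3, K6.]. New: P.
Round 4: r8 [F :- P.]; r9 [A2 :- P.]. New: F, A2.
Round 5: r4 [L :- A2, N.]; r7 [W :- A2, S3.]. New: L, W.
Closure: {A2, B2, C4, D2, E, F, G1, H6, K6, L, M, N, P, Q5, R, S3, T3, W} — 18 facts.

18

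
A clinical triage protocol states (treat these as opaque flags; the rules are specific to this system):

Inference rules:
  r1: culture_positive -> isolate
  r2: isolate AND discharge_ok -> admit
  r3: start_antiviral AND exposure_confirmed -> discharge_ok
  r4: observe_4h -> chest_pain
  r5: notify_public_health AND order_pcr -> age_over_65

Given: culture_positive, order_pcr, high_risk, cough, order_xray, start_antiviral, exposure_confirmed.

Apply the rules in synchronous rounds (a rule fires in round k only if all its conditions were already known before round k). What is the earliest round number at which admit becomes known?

2

Round 1 — r1, r3, derive isolate, discharge_ok.
Round 2 — r2, derive admit.
admit first appears in round 2.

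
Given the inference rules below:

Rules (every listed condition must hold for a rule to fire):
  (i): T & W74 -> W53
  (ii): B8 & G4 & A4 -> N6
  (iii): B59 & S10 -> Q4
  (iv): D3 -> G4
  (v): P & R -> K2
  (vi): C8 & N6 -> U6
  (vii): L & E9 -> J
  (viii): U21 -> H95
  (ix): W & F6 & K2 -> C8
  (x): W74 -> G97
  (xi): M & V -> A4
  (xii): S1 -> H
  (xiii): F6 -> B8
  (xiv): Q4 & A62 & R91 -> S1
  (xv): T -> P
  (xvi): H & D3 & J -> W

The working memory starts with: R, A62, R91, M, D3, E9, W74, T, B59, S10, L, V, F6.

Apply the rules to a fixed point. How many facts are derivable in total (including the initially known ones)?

Round 1 fires (i), (iii), (iv), (vii), (x), (xi), (xiii), (xv), giving W53, Q4, G4, J, G97, A4, B8, P.
Round 2 fires (ii), (v), (xiv), giving N6, K2, S1.
Round 3 fires (xii), giving H.
Round 4 fires (xvi), giving W.
Round 5 fires (ix), giving C8.
Round 6 fires (vi), giving U6.
Closure: {A4, A62, B59, B8, C8, D3, E9, F6, G4, G97, H, J, K2, L, M, N6, P, Q4, R, R91, S1, S10, T, U6, V, W, W53, W74} — 28 facts.

28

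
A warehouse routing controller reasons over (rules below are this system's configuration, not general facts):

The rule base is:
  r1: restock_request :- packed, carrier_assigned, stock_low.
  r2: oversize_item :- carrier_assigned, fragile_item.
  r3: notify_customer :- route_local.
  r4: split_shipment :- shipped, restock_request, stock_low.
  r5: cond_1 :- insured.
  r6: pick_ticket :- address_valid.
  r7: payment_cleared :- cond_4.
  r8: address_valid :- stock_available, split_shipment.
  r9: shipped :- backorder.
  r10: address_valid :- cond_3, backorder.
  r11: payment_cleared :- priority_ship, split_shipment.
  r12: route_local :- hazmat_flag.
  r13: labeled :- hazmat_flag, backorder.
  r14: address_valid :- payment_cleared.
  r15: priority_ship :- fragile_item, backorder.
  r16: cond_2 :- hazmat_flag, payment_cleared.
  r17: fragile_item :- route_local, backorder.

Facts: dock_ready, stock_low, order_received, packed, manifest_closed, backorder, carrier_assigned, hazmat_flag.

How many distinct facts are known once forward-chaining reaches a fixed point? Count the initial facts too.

21

Round 1: r1 [restock_request :- packed, carrier_assigned, stock_low.]; r9 [shipped :- backorder.]; r12 [route_local :- hazmat_flag.]; r13 [labeled :- hazmat_flag, backorder.]. Adds restock_request, shipped, route_local, labeled.
Round 2: r3 [notify_customer :- route_local.]; r4 [split_shipment :- shipped, restock_request, stock_low.]; r17 [fragile_item :- route_local, backorder.]. Adds notify_customer, split_shipment, fragile_item.
Round 3: r2 [oversize_item :- carrier_assigned, fragile_item.]; r15 [priority_ship :- fragile_item, backorder.]. Adds oversize_item, priority_ship.
Round 4: r11 [payment_cleared :- priority_ship, split_shipment.]. Adds payment_cleared.
Round 5: r14 [address_valid :- payment_cleared.]; r16 [cond_2 :- hazmat_flag, payment_cleared.]. Adds address_valid, cond_2.
Round 6: r6 [pick_ticket :- address_valid.]. Adds pick_ticket.
Closure: {address_valid, backorder, carrier_assigned, cond_2, dock_ready, fragile_item, hazmat_flag, labeled, manifest_closed, notify_customer, order_received, oversize_item, packed, payment_cleared, pick_ticket, priority_ship, restock_request, route_local, shipped, split_shipment, stock_low} — 21 facts.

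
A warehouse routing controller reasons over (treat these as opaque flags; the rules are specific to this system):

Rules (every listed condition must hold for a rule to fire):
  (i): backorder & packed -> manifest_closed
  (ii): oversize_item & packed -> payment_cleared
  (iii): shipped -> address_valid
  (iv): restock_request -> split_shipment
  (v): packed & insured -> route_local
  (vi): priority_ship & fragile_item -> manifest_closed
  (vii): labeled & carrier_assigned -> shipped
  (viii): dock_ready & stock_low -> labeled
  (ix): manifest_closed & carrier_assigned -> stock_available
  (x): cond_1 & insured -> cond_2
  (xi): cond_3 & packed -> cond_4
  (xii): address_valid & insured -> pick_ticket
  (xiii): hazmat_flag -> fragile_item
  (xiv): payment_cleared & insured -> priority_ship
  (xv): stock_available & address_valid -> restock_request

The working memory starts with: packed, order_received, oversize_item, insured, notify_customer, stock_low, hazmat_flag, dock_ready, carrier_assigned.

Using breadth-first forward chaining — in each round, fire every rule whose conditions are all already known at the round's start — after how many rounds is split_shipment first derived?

6

Round 1: (ii) [oversize_item & packed -> payment_cleared]; (v) [packed & insured -> route_local]; (viii) [dock_ready & stock_low -> labeled]; (xiii) [hazmat_flag -> fragile_item]. New: payment_cleared, route_local, labeled, fragile_item.
Round 2: (vii) [labeled & carrier_assigned -> shipped]; (xiv) [payment_cleared & insured -> priority_ship]. New: shipped, priority_ship.
Round 3: (iii) [shipped -> address_valid]; (vi) [priority_ship & fragile_item -> manifest_closed]. New: address_valid, manifest_closed.
Round 4: (ix) [manifest_closed & carrier_assigned -> stock_available]; (xii) [address_valid & insured -> pick_ticket]. New: stock_available, pick_ticket.
Round 5: (xv) [stock_available & address_valid -> restock_request]. New: restock_request.
Round 6: (iv) [restock_request -> split_shipment]. New: split_shipment.
split_shipment first appears in round 6.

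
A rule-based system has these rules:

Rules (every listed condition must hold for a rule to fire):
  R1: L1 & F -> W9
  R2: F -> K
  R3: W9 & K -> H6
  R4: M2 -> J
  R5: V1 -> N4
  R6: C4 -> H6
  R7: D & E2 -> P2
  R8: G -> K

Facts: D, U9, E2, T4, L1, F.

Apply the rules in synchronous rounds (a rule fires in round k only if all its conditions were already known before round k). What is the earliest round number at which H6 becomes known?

2

[1] R1 [L1 & F -> W9]; R2 [F -> K]; R7 [D & E2 -> P2]. ⇒ new: W9, K, P2.
[2] R3 [W9 & K -> H6]. ⇒ new: H6.
H6 first appears in round 2.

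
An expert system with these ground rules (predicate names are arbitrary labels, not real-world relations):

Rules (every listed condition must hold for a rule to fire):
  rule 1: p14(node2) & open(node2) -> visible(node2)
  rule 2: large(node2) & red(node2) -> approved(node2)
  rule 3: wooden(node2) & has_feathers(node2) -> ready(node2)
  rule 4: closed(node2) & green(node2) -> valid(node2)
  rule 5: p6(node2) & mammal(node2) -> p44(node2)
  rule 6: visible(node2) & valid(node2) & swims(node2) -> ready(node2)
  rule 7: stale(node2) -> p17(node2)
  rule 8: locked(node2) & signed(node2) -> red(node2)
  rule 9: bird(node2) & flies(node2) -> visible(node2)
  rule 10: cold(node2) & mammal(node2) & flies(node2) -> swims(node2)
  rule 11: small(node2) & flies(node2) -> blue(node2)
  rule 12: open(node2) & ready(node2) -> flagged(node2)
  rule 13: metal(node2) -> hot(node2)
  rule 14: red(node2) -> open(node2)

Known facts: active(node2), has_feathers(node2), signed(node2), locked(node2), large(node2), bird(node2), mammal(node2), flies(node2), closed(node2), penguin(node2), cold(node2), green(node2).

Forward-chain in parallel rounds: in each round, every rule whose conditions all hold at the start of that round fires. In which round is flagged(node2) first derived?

Round 1 fires rule 4, rule 8, rule 9, rule 10, giving valid(node2), red(node2), visible(node2), swims(node2).
Round 2 fires rule 2, rule 6, rule 14, giving approved(node2), ready(node2), open(node2).
Round 3 fires rule 12, giving flagged(node2).
flagged(node2) first appears in round 3.

3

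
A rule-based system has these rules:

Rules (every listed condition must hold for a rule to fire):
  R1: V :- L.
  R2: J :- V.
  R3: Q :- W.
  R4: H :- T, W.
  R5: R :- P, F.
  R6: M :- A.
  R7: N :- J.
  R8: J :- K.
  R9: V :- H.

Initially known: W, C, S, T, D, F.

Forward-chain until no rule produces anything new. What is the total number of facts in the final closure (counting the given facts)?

[1] R3 [Q :- W.]; R4 [H :- T, W.]. ⇒ new: Q, H.
[2] R9 [V :- H.]. ⇒ new: V.
[3] R2 [J :- V.]. ⇒ new: J.
[4] R7 [N :- J.]. ⇒ new: N.
Closure: {C, D, F, H, J, N, Q, S, T, V, W} — 11 facts.

11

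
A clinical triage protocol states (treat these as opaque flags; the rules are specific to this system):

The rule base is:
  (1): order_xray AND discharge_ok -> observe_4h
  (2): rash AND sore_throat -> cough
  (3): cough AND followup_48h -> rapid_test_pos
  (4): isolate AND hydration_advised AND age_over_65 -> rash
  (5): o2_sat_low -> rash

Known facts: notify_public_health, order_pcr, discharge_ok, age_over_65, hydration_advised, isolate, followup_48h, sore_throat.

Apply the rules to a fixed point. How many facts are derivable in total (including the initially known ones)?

Round 1 fires (4), giving rash.
Round 2 fires (2), giving cough.
Round 3 fires (3), giving rapid_test_pos.
Closure: {age_over_65, cough, discharge_ok, followup_48h, hydration_advised, isolate, notify_public_health, order_pcr, rapid_test_pos, rash, sore_throat} — 11 facts.

11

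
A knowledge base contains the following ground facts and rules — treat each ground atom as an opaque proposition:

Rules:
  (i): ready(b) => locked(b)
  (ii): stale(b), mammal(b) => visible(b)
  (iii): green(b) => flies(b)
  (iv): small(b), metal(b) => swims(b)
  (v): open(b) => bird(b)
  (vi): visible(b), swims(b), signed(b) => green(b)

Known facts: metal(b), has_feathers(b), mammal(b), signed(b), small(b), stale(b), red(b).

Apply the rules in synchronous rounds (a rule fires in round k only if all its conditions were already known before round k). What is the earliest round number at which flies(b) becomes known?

Round 1 — (ii), (iv), derive visible(b), swims(b).
Round 2 — (vi), derive green(b).
Round 3 — (iii), derive flies(b).
flies(b) first appears in round 3.

3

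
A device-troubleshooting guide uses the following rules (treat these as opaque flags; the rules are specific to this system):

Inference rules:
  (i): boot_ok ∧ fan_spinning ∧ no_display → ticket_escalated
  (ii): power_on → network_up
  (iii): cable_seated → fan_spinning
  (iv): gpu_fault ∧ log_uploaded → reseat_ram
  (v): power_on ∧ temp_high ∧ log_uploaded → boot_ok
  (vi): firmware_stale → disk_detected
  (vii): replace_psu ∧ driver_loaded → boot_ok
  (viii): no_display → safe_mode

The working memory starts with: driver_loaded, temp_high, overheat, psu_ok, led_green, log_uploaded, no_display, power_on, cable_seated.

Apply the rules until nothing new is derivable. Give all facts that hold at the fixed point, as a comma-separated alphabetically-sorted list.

boot_ok, cable_seated, driver_loaded, fan_spinning, led_green, log_uploaded, network_up, no_display, overheat, power_on, psu_ok, safe_mode, temp_high, ticket_escalated

[1] (ii) [power_on → network_up]; (iii) [cable_seated → fan_spinning]; (v) [power_on ∧ temp_high ∧ log_uploaded → boot_ok]; (viii) [no_display → safe_mode]. ⇒ new: network_up, fan_spinning, boot_ok, safe_mode.
[2] (i) [boot_ok ∧ fan_spinning ∧ no_display → ticket_escalated]. ⇒ new: ticket_escalated.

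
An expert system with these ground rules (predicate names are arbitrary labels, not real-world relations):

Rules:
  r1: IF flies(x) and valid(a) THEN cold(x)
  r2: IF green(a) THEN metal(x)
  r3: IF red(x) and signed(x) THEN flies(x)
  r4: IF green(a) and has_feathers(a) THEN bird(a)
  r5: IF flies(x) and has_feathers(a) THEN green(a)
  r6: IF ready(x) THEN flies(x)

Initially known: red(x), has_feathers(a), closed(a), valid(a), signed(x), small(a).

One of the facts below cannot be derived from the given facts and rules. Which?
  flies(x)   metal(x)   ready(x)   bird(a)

Round 1 — r3, derive flies(x).
Round 2 — r1, r5, derive cold(x), green(a).
Round 3 — r2, r4, derive metal(x), bird(a).
Derived: bird(a) (round 3), flies(x) (round 1), metal(x) (round 3). ready(x) never appears in any round.

ready(x)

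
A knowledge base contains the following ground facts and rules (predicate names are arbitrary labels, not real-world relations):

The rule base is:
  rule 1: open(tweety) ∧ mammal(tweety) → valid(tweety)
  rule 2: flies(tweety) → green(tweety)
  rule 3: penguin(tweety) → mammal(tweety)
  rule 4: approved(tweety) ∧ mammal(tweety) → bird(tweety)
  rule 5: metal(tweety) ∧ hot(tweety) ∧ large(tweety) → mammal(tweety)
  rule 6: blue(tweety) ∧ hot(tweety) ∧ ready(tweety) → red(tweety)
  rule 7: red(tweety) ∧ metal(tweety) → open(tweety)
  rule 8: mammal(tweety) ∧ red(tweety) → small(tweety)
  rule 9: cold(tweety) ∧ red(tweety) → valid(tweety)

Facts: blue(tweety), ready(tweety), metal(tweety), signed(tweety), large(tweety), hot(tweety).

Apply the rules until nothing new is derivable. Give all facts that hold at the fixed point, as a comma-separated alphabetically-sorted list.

blue(tweety), hot(tweety), large(tweety), mammal(tweety), metal(tweety), open(tweety), ready(tweety), red(tweety), signed(tweety), small(tweety), valid(tweety)

Round 1: rule 5 [metal(tweety) ∧ hot(tweety) ∧ large(tweety) → mammal(tweety)]; rule 6 [blue(tweety) ∧ hot(tweety) ∧ ready(tweety) → red(tweety)]. Adds mammal(tweety), red(tweety).
Round 2: rule 7 [red(tweety) ∧ metal(tweety) → open(tweety)]; rule 8 [mammal(tweety) ∧ red(tweety) → small(tweety)]. Adds open(tweety), small(tweety).
Round 3: rule 1 [open(tweety) ∧ mammal(tweety) → valid(tweety)]. Adds valid(tweety).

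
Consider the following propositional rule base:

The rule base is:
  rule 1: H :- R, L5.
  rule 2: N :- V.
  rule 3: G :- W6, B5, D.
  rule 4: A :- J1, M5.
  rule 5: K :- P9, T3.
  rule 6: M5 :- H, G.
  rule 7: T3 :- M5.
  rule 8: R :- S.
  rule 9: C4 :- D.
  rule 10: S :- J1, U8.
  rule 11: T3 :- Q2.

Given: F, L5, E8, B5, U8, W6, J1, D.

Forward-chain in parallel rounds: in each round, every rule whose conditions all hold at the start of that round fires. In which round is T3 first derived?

Round 1: rule 3 [G :- W6, B5, D.]; rule 9 [C4 :- D.]; rule 10 [S :- J1, U8.]. Adds G, C4, S.
Round 2: rule 8 [R :- S.]. Adds R.
Round 3: rule 1 [H :- R, L5.]. Adds H.
Round 4: rule 6 [M5 :- H, G.]. Adds M5.
Round 5: rule 4 [A :- J1, M5.]; rule 7 [T3 :- M5.]. Adds A, T3.
T3 first appears in round 5.

5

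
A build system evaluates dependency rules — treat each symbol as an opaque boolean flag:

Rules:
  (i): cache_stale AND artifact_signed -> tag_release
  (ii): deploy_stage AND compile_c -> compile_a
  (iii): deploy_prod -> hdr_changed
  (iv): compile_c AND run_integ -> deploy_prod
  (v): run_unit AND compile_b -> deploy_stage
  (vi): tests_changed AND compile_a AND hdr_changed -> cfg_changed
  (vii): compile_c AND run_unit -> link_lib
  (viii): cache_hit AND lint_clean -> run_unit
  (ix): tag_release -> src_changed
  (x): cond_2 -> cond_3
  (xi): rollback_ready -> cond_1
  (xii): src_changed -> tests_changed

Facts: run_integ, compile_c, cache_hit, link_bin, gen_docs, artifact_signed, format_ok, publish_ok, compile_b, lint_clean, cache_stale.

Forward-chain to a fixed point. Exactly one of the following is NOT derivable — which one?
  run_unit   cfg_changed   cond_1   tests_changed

cond_1

Round 1 — (i), (iv), (viii), derive tag_release, deploy_prod, run_unit.
Round 2 — (iii), (v), (vii), (ix), derive hdr_changed, deploy_stage, link_lib, src_changed.
Round 3 — (ii), (xii), derive compile_a, tests_changed.
Round 4 — (vi), derive cfg_changed.
Derived: cfg_changed (round 4), run_unit (round 1), tests_changed (round 3). cond_1 never appears in any round.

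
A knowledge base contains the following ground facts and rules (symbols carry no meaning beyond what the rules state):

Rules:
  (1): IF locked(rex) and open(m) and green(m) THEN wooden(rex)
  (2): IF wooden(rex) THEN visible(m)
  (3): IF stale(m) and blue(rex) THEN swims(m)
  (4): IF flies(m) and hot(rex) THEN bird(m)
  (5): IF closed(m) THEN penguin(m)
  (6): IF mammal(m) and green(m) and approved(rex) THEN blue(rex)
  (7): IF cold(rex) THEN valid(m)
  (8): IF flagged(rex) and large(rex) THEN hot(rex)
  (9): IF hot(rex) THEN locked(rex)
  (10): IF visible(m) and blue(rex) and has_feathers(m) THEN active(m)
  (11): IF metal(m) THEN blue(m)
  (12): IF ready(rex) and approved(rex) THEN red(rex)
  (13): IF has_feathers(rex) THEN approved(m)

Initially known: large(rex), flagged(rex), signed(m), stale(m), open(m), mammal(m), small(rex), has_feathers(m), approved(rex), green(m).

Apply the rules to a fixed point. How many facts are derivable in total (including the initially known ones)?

17

Round 1: (6) [IF mammal(m) and green(m) and approved(rex) THEN blue(rex)]; (8) [IF flagged(rex) and large(rex) THEN hot(rex)]. Adds blue(rex), hot(rex).
Round 2: (3) [IF stale(m) and blue(rex) THEN swims(m)]; (9) [IF hot(rex) THEN locked(rex)]. Adds swims(m), locked(rex).
Round 3: (1) [IF locked(rex) and open(m) and green(m) THEN wooden(rex)]. Adds wooden(rex).
Round 4: (2) [IF wooden(rex) THEN visible(m)]. Adds visible(m).
Round 5: (10) [IF visible(m) and blue(rex) and has_feathers(m) THEN active(m)]. Adds active(m).
Closure: {active(m), approved(rex), blue(rex), flagged(rex), green(m), has_feathers(m), hot(rex), large(rex), locked(rex), mammal(m), open(m), signed(m), small(rex), stale(m), swims(m), visible(m), wooden(rex)} — 17 facts.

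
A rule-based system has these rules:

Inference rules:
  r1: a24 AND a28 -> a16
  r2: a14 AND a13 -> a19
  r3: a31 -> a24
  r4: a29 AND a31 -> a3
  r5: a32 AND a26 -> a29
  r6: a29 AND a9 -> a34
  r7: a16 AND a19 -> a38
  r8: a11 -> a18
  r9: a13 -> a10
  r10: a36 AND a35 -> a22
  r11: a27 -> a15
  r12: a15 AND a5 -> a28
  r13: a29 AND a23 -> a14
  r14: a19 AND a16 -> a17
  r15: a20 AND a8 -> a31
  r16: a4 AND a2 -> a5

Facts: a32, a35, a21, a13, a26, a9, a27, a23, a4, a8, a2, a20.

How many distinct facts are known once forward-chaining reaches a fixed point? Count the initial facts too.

26

Round 1 fires r5, r9, r11, r15, r16, giving a29, a10, a15, a31, a5.
Round 2 fires r3, r4, r6, r12, r13, giving a24, a3, a34, a28, a14.
Round 3 fires r1, r2, giving a16, a19.
Round 4 fires r7, r14, giving a38, a17.
Closure: {a10, a13, a14, a15, a16, a17, a19, a2, a20, a21, a23, a24, a26, a27, a28, a29, a3, a31, a32, a34, a35, a38, a4, a5, a8, a9} — 26 facts.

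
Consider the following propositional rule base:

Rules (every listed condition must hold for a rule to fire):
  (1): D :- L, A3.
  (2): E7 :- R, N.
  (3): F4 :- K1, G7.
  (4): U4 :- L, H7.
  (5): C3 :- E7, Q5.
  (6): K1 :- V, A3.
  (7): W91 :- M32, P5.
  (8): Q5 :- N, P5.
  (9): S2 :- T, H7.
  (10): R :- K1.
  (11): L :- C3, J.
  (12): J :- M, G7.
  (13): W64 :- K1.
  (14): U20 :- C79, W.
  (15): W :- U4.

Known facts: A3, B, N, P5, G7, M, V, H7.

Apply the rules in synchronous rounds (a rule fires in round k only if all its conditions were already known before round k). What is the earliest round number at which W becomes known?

Round 1: (6) [K1 :- V, A3.]; (8) [Q5 :- N, P5.]; (12) [J :- M, G7.]. New: K1, Q5, J.
Round 2: (3) [F4 :- K1, G7.]; (10) [R :- K1.]; (13) [W64 :- K1.]. New: F4, R, W64.
Round 3: (2) [E7 :- R, N.]. New: E7.
Round 4: (5) [C3 :- E7, Q5.]. New: C3.
Round 5: (11) [L :- C3, J.]. New: L.
Round 6: (1) [D :- L, A3.]; (4) [U4 :- L, H7.]. New: D, U4.
Round 7: (15) [W :- U4.]. New: W.
W first appears in round 7.

7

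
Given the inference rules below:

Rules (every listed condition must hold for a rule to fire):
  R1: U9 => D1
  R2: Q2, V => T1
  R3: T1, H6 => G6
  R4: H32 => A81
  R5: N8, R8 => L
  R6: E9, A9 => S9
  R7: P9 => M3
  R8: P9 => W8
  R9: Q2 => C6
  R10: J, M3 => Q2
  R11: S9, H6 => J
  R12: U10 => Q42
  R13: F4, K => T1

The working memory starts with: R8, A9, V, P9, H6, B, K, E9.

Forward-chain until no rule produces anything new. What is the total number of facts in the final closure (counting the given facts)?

Round 1 fires R6, R7, R8, giving S9, M3, W8.
Round 2 fires R11, giving J.
Round 3 fires R10, giving Q2.
Round 4 fires R2, R9, giving T1, C6.
Round 5 fires R3, giving G6.
Closure: {A9, B, C6, E9, G6, H6, J, K, M3, P9, Q2, R8, S9, T1, V, W8} — 16 facts.

16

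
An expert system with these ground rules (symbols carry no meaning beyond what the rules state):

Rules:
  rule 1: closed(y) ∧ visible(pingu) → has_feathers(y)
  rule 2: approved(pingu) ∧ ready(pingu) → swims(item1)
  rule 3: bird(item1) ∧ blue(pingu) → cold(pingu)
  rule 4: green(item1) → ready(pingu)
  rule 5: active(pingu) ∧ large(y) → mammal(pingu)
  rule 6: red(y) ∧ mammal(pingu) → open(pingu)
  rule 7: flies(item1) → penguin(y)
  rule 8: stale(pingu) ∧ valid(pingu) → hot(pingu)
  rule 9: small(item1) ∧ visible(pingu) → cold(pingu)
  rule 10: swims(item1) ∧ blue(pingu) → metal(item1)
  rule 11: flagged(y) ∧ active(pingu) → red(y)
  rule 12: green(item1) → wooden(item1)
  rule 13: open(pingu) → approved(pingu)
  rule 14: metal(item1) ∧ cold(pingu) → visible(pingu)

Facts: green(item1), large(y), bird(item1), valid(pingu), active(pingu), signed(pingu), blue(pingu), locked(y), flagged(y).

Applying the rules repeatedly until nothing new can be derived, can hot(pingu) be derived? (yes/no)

no

[1] rule 3 [bird(item1) ∧ blue(pingu) → cold(pingu)]; rule 4 [green(item1) → ready(pingu)]; rule 5 [active(pingu) ∧ large(y) → mammal(pingu)]; rule 11 [flagged(y) ∧ active(pingu) → red(y)]; rule 12 [green(item1) → wooden(item1)]. ⇒ new: cold(pingu), ready(pingu), mammal(pingu), red(y), wooden(item1).
[2] rule 6 [red(y) ∧ mammal(pingu) → open(pingu)]. ⇒ new: open(pingu).
[3] rule 13 [open(pingu) → approved(pingu)]. ⇒ new: approved(pingu).
[4] rule 2 [approved(pingu) ∧ ready(pingu) → swims(item1)]. ⇒ new: swims(item1).
[5] rule 10 [swims(item1) ∧ blue(pingu) → metal(item1)]. ⇒ new: metal(item1).
[6] rule 14 [metal(item1) ∧ cold(pingu) → visible(pingu)]. ⇒ new: visible(pingu).
Fixed point reached. hot(pingu) is concluded only by rule 8; rule 8 needs stale(pingu) (never derived).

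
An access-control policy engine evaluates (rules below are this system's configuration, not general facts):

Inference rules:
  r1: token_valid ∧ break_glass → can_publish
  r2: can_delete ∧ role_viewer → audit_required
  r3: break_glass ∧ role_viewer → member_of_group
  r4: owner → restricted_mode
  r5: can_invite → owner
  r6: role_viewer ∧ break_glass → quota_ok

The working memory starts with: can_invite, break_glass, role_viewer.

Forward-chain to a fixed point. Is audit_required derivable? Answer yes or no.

Round 1 — r3, r5, r6, derive member_of_group, owner, quota_ok.
Round 2 — r4, derive restricted_mode.
Fixed point reached. audit_required is concluded only by r2; r2 needs can_delete (never derived).

no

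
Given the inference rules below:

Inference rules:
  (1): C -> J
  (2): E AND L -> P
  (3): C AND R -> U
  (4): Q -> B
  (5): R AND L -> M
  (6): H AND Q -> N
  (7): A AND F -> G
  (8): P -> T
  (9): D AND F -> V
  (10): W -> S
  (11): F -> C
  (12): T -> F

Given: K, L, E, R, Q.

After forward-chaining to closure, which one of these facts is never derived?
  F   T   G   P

G

Round 1: (2) [E AND L -> P]; (4) [Q -> B]; (5) [R AND L -> M]. New: P, B, M.
Round 2: (8) [P -> T]. New: T.
Round 3: (12) [T -> F]. New: F.
Round 4: (11) [F -> C]. New: C.
Round 5: (1) [C -> J]; (3) [C AND R -> U]. New: J, U.
Derived: F (round 3), P (round 1), T (round 2). G never appears in any round.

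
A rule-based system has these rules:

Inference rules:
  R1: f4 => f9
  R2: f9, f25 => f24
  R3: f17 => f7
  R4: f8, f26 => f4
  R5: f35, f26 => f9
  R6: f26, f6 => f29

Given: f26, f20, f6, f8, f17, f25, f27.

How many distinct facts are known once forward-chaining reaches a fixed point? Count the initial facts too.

[1] R3 [f17 => f7]; R4 [f8, f26 => f4]; R6 [f26, f6 => f29]. ⇒ new: f7, f4, f29.
[2] R1 [f4 => f9]. ⇒ new: f9.
[3] R2 [f9, f25 => f24]. ⇒ new: f24.
Closure: {f17, f20, f24, f25, f26, f27, f29, f4, f6, f7, f8, f9} — 12 facts.

12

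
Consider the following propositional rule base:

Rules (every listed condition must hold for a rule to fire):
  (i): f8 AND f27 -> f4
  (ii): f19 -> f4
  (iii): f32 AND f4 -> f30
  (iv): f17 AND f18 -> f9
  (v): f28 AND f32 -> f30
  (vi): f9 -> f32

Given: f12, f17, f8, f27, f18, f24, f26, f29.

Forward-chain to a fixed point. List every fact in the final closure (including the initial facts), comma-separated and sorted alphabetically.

Round 1 — (i), (iv), derive f4, f9.
Round 2 — (vi), derive f32.
Round 3 — (iii), derive f30.

f12, f17, f18, f24, f26, f27, f29, f30, f32, f4, f8, f9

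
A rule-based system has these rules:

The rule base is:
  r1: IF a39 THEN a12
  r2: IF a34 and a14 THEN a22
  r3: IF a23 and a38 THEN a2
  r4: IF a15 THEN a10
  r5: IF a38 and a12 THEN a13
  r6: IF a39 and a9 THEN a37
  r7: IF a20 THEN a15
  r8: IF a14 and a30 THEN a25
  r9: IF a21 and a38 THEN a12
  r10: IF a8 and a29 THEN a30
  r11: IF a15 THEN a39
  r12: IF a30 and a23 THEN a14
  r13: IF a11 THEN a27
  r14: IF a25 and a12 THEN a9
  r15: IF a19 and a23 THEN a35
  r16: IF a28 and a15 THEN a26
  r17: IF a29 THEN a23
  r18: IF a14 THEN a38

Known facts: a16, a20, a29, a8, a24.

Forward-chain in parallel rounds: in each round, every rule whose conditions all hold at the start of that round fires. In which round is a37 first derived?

5

Round 1 fires r7, r10, r17, giving a15, a30, a23.
Round 2 fires r4, r11, r12, giving a10, a39, a14.
Round 3 fires r1, r8, r18, giving a12, a25, a38.
Round 4 fires r3, r5, r14, giving a2, a13, a9.
Round 5 fires r6, giving a37.
a37 first appears in round 5.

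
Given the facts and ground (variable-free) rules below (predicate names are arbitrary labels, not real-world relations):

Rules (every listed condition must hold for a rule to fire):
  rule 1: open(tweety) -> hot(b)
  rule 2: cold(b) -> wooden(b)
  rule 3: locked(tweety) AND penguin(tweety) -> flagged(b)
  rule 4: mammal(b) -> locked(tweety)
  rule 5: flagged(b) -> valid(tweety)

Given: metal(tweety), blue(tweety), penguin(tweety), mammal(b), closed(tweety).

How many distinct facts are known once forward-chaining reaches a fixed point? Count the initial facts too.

8

Round 1 — rule 4, derive locked(tweety).
Round 2 — rule 3, derive flagged(b).
Round 3 — rule 5, derive valid(tweety).
Closure: {blue(tweety), closed(tweety), flagged(b), locked(tweety), mammal(b), metal(tweety), penguin(tweety), valid(tweety)} — 8 facts.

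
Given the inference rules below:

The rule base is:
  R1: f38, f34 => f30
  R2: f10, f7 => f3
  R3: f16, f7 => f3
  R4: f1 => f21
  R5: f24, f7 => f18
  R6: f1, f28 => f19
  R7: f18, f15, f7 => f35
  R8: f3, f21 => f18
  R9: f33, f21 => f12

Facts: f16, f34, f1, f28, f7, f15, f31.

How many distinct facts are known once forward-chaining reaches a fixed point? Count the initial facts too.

12

Round 1: R3 [f16, f7 => f3]; R4 [f1 => f21]; R6 [f1, f28 => f19]. Adds f3, f21, f19.
Round 2: R8 [f3, f21 => f18]. Adds f18.
Round 3: R7 [f18, f15, f7 => f35]. Adds f35.
Closure: {f1, f15, f16, f18, f19, f21, f28, f3, f31, f34, f35, f7} — 12 facts.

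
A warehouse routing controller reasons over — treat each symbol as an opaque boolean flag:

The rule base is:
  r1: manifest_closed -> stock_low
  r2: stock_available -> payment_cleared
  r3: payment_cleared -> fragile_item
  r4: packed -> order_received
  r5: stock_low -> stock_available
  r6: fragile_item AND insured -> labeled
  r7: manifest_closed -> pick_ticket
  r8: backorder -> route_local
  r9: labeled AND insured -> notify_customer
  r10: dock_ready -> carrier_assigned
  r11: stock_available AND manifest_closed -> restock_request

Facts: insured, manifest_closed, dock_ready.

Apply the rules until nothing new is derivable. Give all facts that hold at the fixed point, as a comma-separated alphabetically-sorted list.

carrier_assigned, dock_ready, fragile_item, insured, labeled, manifest_closed, notify_customer, payment_cleared, pick_ticket, restock_request, stock_available, stock_low

[1] r1 [manifest_closed -> stock_low]; r7 [manifest_closed -> pick_ticket]; r10 [dock_ready -> carrier_assigned]. ⇒ new: stock_low, pick_ticket, carrier_assigned.
[2] r5 [stock_low -> stock_available]. ⇒ new: stock_available.
[3] r2 [stock_available -> payment_cleared]; r11 [stock_available AND manifest_closed -> restock_request]. ⇒ new: payment_cleared, restock_request.
[4] r3 [payment_cleared -> fragile_item]. ⇒ new: fragile_item.
[5] r6 [fragile_item AND insured -> labeled]. ⇒ new: labeled.
[6] r9 [labeled AND insured -> notify_customer]. ⇒ new: notify_customer.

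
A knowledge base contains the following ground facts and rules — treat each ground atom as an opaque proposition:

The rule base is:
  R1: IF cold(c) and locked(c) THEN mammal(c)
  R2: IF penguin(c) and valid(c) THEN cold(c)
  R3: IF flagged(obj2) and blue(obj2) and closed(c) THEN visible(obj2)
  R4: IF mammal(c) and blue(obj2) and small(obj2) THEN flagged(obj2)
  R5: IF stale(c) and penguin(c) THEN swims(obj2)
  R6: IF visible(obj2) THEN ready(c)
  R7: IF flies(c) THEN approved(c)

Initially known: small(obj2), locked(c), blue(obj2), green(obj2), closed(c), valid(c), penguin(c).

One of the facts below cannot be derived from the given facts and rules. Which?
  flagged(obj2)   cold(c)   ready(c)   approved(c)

[1] R2 [IF penguin(c) and valid(c) THEN cold(c)]. ⇒ new: cold(c).
[2] R1 [IF cold(c) and locked(c) THEN mammal(c)]. ⇒ new: mammal(c).
[3] R4 [IF mammal(c) and blue(obj2) and small(obj2) THEN flagged(obj2)]. ⇒ new: flagged(obj2).
[4] R3 [IF flagged(obj2) and blue(obj2) and closed(c) THEN visible(obj2)]. ⇒ new: visible(obj2).
[5] R6 [IF visible(obj2) THEN ready(c)]. ⇒ new: ready(c).
Derived: cold(c) (round 1), ready(c) (round 5), flagged(obj2) (round 3). approved(c) never appears in any round.

approved(c)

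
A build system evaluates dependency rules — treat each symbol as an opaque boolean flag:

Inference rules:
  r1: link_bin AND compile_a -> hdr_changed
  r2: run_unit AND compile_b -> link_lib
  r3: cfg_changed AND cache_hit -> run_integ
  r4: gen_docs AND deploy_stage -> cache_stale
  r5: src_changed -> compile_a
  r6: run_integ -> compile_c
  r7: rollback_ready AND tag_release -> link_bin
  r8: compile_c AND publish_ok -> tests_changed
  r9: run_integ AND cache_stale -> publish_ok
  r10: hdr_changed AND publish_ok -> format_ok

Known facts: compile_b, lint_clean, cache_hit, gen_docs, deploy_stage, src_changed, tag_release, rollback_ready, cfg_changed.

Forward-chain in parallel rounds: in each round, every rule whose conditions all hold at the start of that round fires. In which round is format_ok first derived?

Round 1: r3 [cfg_changed AND cache_hit -> run_integ]; r4 [gen_docs AND deploy_stage -> cache_stale]; r5 [src_changed -> compile_a]; r7 [rollback_ready AND tag_release -> link_bin]. New: run_integ, cache_stale, compile_a, link_bin.
Round 2: r1 [link_bin AND compile_a -> hdr_changed]; r6 [run_integ -> compile_c]; r9 [run_integ AND cache_stale -> publish_ok]. New: hdr_changed, compile_c, publish_ok.
Round 3: r8 [compile_c AND publish_ok -> tests_changed]; r10 [hdr_changed AND publish_ok -> format_ok]. New: tests_changed, format_ok.
format_ok first appears in round 3.

3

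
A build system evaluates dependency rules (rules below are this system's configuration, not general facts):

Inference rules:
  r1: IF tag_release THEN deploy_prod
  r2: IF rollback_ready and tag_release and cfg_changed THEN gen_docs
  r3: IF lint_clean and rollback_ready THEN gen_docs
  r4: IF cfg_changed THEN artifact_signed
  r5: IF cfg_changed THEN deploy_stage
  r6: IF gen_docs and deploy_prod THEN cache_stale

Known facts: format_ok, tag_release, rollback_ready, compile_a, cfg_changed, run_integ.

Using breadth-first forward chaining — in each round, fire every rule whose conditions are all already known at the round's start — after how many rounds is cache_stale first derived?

Round 1: r1 [IF tag_release THEN deploy_prod]; r2 [IF rollback_ready and tag_release and cfg_changed THEN gen_docs]; r4 [IF cfg_changed THEN artifact_signed]; r5 [IF cfg_changed THEN deploy_stage]. New: deploy_prod, gen_docs, artifact_signed, deploy_stage.
Round 2: r6 [IF gen_docs and deploy_prod THEN cache_stale]. New: cache_stale.
cache_stale first appears in round 2.

2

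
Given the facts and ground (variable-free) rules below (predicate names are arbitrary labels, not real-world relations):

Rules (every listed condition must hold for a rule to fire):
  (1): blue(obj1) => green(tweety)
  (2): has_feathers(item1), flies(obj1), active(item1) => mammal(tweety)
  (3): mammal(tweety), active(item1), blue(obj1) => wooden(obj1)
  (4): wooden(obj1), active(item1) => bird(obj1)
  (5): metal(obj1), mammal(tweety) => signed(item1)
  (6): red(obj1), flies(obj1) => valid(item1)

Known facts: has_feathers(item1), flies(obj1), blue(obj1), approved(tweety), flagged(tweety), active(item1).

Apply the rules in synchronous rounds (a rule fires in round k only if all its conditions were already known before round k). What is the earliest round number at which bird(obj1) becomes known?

Round 1 fires (1), (2), giving green(tweety), mammal(tweety).
Round 2 fires (3), giving wooden(obj1).
Round 3 fires (4), giving bird(obj1).
bird(obj1) first appears in round 3.

3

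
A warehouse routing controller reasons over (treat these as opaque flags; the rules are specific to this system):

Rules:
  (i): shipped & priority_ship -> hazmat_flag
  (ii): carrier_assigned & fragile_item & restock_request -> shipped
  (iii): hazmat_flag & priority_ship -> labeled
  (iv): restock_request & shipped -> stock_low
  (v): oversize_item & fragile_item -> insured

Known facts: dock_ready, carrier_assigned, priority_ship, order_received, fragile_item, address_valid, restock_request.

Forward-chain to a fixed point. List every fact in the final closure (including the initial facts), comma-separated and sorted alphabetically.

address_valid, carrier_assigned, dock_ready, fragile_item, hazmat_flag, labeled, order_received, priority_ship, restock_request, shipped, stock_low

Round 1: (ii) [carrier_assigned & fragile_item & restock_request -> shipped]. Adds shipped.
Round 2: (i) [shipped & priority_ship -> hazmat_flag]; (iv) [restock_request & shipped -> stock_low]. Adds hazmat_flag, stock_low.
Round 3: (iii) [hazmat_flag & priority_ship -> labeled]. Adds labeled.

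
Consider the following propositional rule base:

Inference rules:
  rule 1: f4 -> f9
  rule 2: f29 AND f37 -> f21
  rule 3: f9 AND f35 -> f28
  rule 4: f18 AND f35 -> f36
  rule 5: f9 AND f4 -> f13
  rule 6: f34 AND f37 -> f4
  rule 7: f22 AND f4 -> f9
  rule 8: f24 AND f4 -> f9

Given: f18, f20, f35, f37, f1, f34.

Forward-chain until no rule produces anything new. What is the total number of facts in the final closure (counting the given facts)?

11

Round 1 fires rule 4, rule 6, giving f36, f4.
Round 2 fires rule 1, giving f9.
Round 3 fires rule 3, rule 5, giving f28, f13.
Closure: {f1, f13, f18, f20, f28, f34, f35, f36, f37, f4, f9} — 11 facts.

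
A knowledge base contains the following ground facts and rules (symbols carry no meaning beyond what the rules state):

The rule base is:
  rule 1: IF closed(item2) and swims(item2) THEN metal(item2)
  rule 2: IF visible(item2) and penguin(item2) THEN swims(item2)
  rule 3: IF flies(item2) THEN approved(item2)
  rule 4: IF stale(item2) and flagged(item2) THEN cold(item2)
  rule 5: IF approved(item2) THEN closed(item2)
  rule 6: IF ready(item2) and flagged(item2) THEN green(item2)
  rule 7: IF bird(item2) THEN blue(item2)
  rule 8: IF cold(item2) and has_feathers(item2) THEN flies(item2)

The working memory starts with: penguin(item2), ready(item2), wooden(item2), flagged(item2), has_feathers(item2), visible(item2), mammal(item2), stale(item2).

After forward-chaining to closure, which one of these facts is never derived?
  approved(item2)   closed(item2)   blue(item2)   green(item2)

[1] rule 2 [IF visible(item2) and penguin(item2) THEN swims(item2)]; rule 4 [IF stale(item2) and flagged(item2) THEN cold(item2)]; rule 6 [IF ready(item2) and flagged(item2) THEN green(item2)]. ⇒ new: swims(item2), cold(item2), green(item2).
[2] rule 8 [IF cold(item2) and has_feathers(item2) THEN flies(item2)]. ⇒ new: flies(item2).
[3] rule 3 [IF flies(item2) THEN approved(item2)]. ⇒ new: approved(item2).
[4] rule 5 [IF approved(item2) THEN closed(item2)]. ⇒ new: closed(item2).
[5] rule 1 [IF closed(item2) and swims(item2) THEN metal(item2)]. ⇒ new: metal(item2).
Derived: approved(item2) (round 3), green(item2) (round 1), closed(item2) (round 4). blue(item2) never appears in any round.

blue(item2)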